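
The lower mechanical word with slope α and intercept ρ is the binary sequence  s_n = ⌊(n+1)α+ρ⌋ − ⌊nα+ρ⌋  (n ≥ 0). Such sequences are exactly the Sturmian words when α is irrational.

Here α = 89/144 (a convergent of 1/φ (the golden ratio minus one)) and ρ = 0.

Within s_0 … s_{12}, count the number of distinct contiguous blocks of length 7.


6

t_n = ⌊(n·89)/144⌋ for n = 0 … 13:
  n=0…9: ⌊0/144⌋=0 ⌊89/144⌋=0 ⌊178/144⌋=1 ⌊267/144⌋=1 ⌊356/144⌋=2 ⌊445/144⌋=3 ⌊534/144⌋=3 ⌊623/144⌋=4 ⌊712/144⌋=4 ⌊801/144⌋=5
  n=10…13: ⌊890/144⌋=6 ⌊979/144⌋=6 ⌊1068/144⌋=7 ⌊1157/144⌋=8
s_n = t_(n+1) − t_n for n = 0 … 12 gives
prefix = 0101101011011
slide a length-7 window over [0..6] … [6..12] (7 windows); first occurrence of each distinct factor:
  [  0..  6] 0101101
  [  1..  7] 1011010
  [  2..  8] 0110101
  [  3..  9] 1101011
  [  4.. 10] 1010110
  [  6.. 12] 1011011
  (the other 1 window repeats one of these)
distinct factors: {0101101, 0110101, 1010110, 1011010, 1011011, 1101011}
count = 6  (Sturmian bound for length 7 is 8)


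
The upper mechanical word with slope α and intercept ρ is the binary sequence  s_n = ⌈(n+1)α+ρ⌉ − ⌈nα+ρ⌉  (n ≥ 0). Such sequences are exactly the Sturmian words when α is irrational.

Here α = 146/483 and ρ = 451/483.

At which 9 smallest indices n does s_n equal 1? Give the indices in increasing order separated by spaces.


0 3 6 10 13 16 20 23 26

n=0: ⌈597/483⌉−⌈451/483⌉ = 2−1 = 1  ← one
n=1: ⌈743/483⌉−⌈597/483⌉ = 2−2 = 0
n=2: ⌈889/483⌉−⌈743/483⌉ = 2−2 = 0
n=3: ⌈1035/483⌉−⌈889/483⌉ = 3−2 = 1  ← one
n=4: ⌈1181/483⌉−⌈1035/483⌉ = 3−3 = 0
n=5: ⌈1327/483⌉−⌈1181/483⌉ = 3−3 = 0
n=6: ⌈1473/483⌉−⌈1327/483⌉ = 4−3 = 1  ← one
n=7: ⌈1619/483⌉−⌈1473/483⌉ = 4−4 = 0
n=8: ⌈1765/483⌉−⌈1619/483⌉ = 4−4 = 0
n=9: ⌈1911/483⌉−⌈1765/483⌉ = 4−4 = 0
n=10: ⌈2057/483⌉−⌈1911/483⌉ = 5−4 = 1  ← one
n=11: ⌈2203/483⌉−⌈2057/483⌉ = 5−5 = 0
n=12: ⌈2349/483⌉−⌈2203/483⌉ = 5−5 = 0
n=13: ⌈2495/483⌉−⌈2349/483⌉ = 6−5 = 1  ← one
n=14: ⌈2641/483⌉−⌈2495/483⌉ = 6−6 = 0
n=15: ⌈2787/483⌉−⌈2641/483⌉ = 6−6 = 0
n=16: ⌈2933/483⌉−⌈2787/483⌉ = 7−6 = 1  ← one
n=17: ⌈3079/483⌉−⌈2933/483⌉ = 7−7 = 0
n=18: ⌈3225/483⌉−⌈3079/483⌉ = 7−7 = 0
n=19: ⌈3371/483⌉−⌈3225/483⌉ = 7−7 = 0
n=20: ⌈3517/483⌉−⌈3371/483⌉ = 8−7 = 1  ← one
n=21: ⌈3663/483⌉−⌈3517/483⌉ = 8−8 = 0
n=22: ⌈3809/483⌉−⌈3663/483⌉ = 8−8 = 0
n=23: ⌈3955/483⌉−⌈3809/483⌉ = 9−8 = 1  ← one
n=24: ⌈4101/483⌉−⌈3955/483⌉ = 9−9 = 0
n=25: ⌈4247/483⌉−⌈4101/483⌉ = 9−9 = 0
n=26: ⌈4393/483⌉−⌈4247/483⌉ = 10−9 = 1  ← one
positions of the first 9 ones: 0 3 6 10 13 16 20 23 26


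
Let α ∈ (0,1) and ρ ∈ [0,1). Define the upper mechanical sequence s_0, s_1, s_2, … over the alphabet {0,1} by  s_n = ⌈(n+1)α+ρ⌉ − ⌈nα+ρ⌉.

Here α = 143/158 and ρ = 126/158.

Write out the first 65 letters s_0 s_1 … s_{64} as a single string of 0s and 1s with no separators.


11111111011111111101111111111011111111101111111111011111111110111

n=0: ⌈(1·143+126)/158⌉ − ⌈(0·143+126)/158⌉ = ⌈269/158⌉ − ⌈126/158⌉ = 2 − 1 = 1
n=1: ⌈(2·143+126)/158⌉ − ⌈(1·143+126)/158⌉ = ⌈412/158⌉ − ⌈269/158⌉ = 3 − 2 = 1
n=2: ⌈(3·143+126)/158⌉ − ⌈(2·143+126)/158⌉ = ⌈555/158⌉ − ⌈412/158⌉ = 4 − 3 = 1
n=3: ⌈(4·143+126)/158⌉ − ⌈(3·143+126)/158⌉ = ⌈698/158⌉ − ⌈555/158⌉ = 5 − 4 = 1
n=4: ⌈(5·143+126)/158⌉ − ⌈(4·143+126)/158⌉ = ⌈841/158⌉ − ⌈698/158⌉ = 6 − 5 = 1
n=5: ⌈(6·143+126)/158⌉ − ⌈(5·143+126)/158⌉ = ⌈984/158⌉ − ⌈841/158⌉ = 7 − 6 = 1
n=6: ⌈(7·143+126)/158⌉ − ⌈(6·143+126)/158⌉ = ⌈1127/158⌉ − ⌈984/158⌉ = 8 − 7 = 1
n=7: ⌈(8·143+126)/158⌉ − ⌈(7·143+126)/158⌉ = ⌈1270/158⌉ − ⌈1127/158⌉ = 9 − 8 = 1
n=8: ⌈(9·143+126)/158⌉ − ⌈(8·143+126)/158⌉ = ⌈1413/158⌉ − ⌈1270/158⌉ = 9 − 9 = 0
n=9: ⌈(10·143+126)/158⌉ − ⌈(9·143+126)/158⌉ = ⌈1556/158⌉ − ⌈1413/158⌉ = 10 − 9 = 1
n=10: ⌈(11·143+126)/158⌉ − ⌈(10·143+126)/158⌉ = ⌈1699/158⌉ − ⌈1556/158⌉ = 11 − 10 = 1
n=11: ⌈(12·143+126)/158⌉ − ⌈(11·143+126)/158⌉ = ⌈1842/158⌉ − ⌈1699/158⌉ = 12 − 11 = 1
n=12: ⌈(13·143+126)/158⌉ − ⌈(12·143+126)/158⌉ = ⌈1985/158⌉ − ⌈1842/158⌉ = 13 − 12 = 1
n=13: ⌈(14·143+126)/158⌉ − ⌈(13·143+126)/158⌉ = ⌈2128/158⌉ − ⌈1985/158⌉ = 14 − 13 = 1
n=14: ⌈(15·143+126)/158⌉ − ⌈(14·143+126)/158⌉ = ⌈2271/158⌉ − ⌈2128/158⌉ = 15 − 14 = 1
n=15: ⌈(16·143+126)/158⌉ − ⌈(15·143+126)/158⌉ = ⌈2414/158⌉ − ⌈2271/158⌉ = 16 − 15 = 1
n=16: ⌈(17·143+126)/158⌉ − ⌈(16·143+126)/158⌉ = ⌈2557/158⌉ − ⌈2414/158⌉ = 17 − 16 = 1
n=17: ⌈(18·143+126)/158⌉ − ⌈(17·143+126)/158⌉ = ⌈2700/158⌉ − ⌈2557/158⌉ = 18 − 17 = 1
n=18: ⌈(19·143+126)/158⌉ − ⌈(18·143+126)/158⌉ = ⌈2843/158⌉ − ⌈2700/158⌉ = 18 − 18 = 0
n=19: ⌈(20·143+126)/158⌉ − ⌈(19·143+126)/158⌉ = ⌈2986/158⌉ − ⌈2843/158⌉ = 19 − 18 = 1
n=20: ⌈(21·143+126)/158⌉ − ⌈(20·143+126)/158⌉ = ⌈3129/158⌉ − ⌈2986/158⌉ = 20 − 19 = 1
n=21: ⌈(22·143+126)/158⌉ − ⌈(21·143+126)/158⌉ = ⌈3272/158⌉ − ⌈3129/158⌉ = 21 − 20 = 1
n=22: ⌈(23·143+126)/158⌉ − ⌈(22·143+126)/158⌉ = ⌈3415/158⌉ − ⌈3272/158⌉ = 22 − 21 = 1
n=23: ⌈(24·143+126)/158⌉ − ⌈(23·143+126)/158⌉ = ⌈3558/158⌉ − ⌈3415/158⌉ = 23 − 22 = 1
n=24: ⌈(25·143+126)/158⌉ − ⌈(24·143+126)/158⌉ = ⌈3701/158⌉ − ⌈3558/158⌉ = 24 − 23 = 1
n=25: ⌈(26·143+126)/158⌉ − ⌈(25·143+126)/158⌉ = ⌈3844/158⌉ − ⌈3701/158⌉ = 25 − 24 = 1
n=26: ⌈(27·143+126)/158⌉ − ⌈(26·143+126)/158⌉ = ⌈3987/158⌉ − ⌈3844/158⌉ = 26 − 25 = 1
n=27: ⌈(28·143+126)/158⌉ − ⌈(27·143+126)/158⌉ = ⌈4130/158⌉ − ⌈3987/158⌉ = 27 − 26 = 1
n=28: ⌈(29·143+126)/158⌉ − ⌈(28·143+126)/158⌉ = ⌈4273/158⌉ − ⌈4130/158⌉ = 28 − 27 = 1
n=29: ⌈(30·143+126)/158⌉ − ⌈(29·143+126)/158⌉ = ⌈4416/158⌉ − ⌈4273/158⌉ = 28 − 28 = 0
n=30: ⌈(31·143+126)/158⌉ − ⌈(30·143+126)/158⌉ = ⌈4559/158⌉ − ⌈4416/158⌉ = 29 − 28 = 1
n=31: ⌈(32·143+126)/158⌉ − ⌈(31·143+126)/158⌉ = ⌈4702/158⌉ − ⌈4559/158⌉ = 30 − 29 = 1
n=32: ⌈(33·143+126)/158⌉ − ⌈(32·143+126)/158⌉ = ⌈4845/158⌉ − ⌈4702/158⌉ = 31 − 30 = 1
n=33: ⌈(34·143+126)/158⌉ − ⌈(33·143+126)/158⌉ = ⌈4988/158⌉ − ⌈4845/158⌉ = 32 − 31 = 1
n=34: ⌈(35·143+126)/158⌉ − ⌈(34·143+126)/158⌉ = ⌈5131/158⌉ − ⌈4988/158⌉ = 33 − 32 = 1
n=35: ⌈(36·143+126)/158⌉ − ⌈(35·143+126)/158⌉ = ⌈5274/158⌉ − ⌈5131/158⌉ = 34 − 33 = 1
n=36: ⌈(37·143+126)/158⌉ − ⌈(36·143+126)/158⌉ = ⌈5417/158⌉ − ⌈5274/158⌉ = 35 − 34 = 1
n=37: ⌈(38·143+126)/158⌉ − ⌈(37·143+126)/158⌉ = ⌈5560/158⌉ − ⌈5417/158⌉ = 36 − 35 = 1
n=38: ⌈(39·143+126)/158⌉ − ⌈(38·143+126)/158⌉ = ⌈5703/158⌉ − ⌈5560/158⌉ = 37 − 36 = 1
n=39: ⌈(40·143+126)/158⌉ − ⌈(39·143+126)/158⌉ = ⌈5846/158⌉ − ⌈5703/158⌉ = 37 − 37 = 0
n=40: ⌈(41·143+126)/158⌉ − ⌈(40·143+126)/158⌉ = ⌈5989/158⌉ − ⌈5846/158⌉ = 38 − 37 = 1
n=41: ⌈(42·143+126)/158⌉ − ⌈(41·143+126)/158⌉ = ⌈6132/158⌉ − ⌈5989/158⌉ = 39 − 38 = 1
n=42: ⌈(43·143+126)/158⌉ − ⌈(42·143+126)/158⌉ = ⌈6275/158⌉ − ⌈6132/158⌉ = 40 − 39 = 1
n=43: ⌈(44·143+126)/158⌉ − ⌈(43·143+126)/158⌉ = ⌈6418/158⌉ − ⌈6275/158⌉ = 41 − 40 = 1
n=44: ⌈(45·143+126)/158⌉ − ⌈(44·143+126)/158⌉ = ⌈6561/158⌉ − ⌈6418/158⌉ = 42 − 41 = 1
n=45: ⌈(46·143+126)/158⌉ − ⌈(45·143+126)/158⌉ = ⌈6704/158⌉ − ⌈6561/158⌉ = 43 − 42 = 1
n=46: ⌈(47·143+126)/158⌉ − ⌈(46·143+126)/158⌉ = ⌈6847/158⌉ − ⌈6704/158⌉ = 44 − 43 = 1
n=47: ⌈(48·143+126)/158⌉ − ⌈(47·143+126)/158⌉ = ⌈6990/158⌉ − ⌈6847/158⌉ = 45 − 44 = 1
n=48: ⌈(49·143+126)/158⌉ − ⌈(48·143+126)/158⌉ = ⌈7133/158⌉ − ⌈6990/158⌉ = 46 − 45 = 1
n=49: ⌈(50·143+126)/158⌉ − ⌈(49·143+126)/158⌉ = ⌈7276/158⌉ − ⌈7133/158⌉ = 47 − 46 = 1
n=50: ⌈(51·143+126)/158⌉ − ⌈(50·143+126)/158⌉ = ⌈7419/158⌉ − ⌈7276/158⌉ = 47 − 47 = 0
n=51: ⌈(52·143+126)/158⌉ − ⌈(51·143+126)/158⌉ = ⌈7562/158⌉ − ⌈7419/158⌉ = 48 − 47 = 1
n=52: ⌈(53·143+126)/158⌉ − ⌈(52·143+126)/158⌉ = ⌈7705/158⌉ − ⌈7562/158⌉ = 49 − 48 = 1
n=53: ⌈(54·143+126)/158⌉ − ⌈(53·143+126)/158⌉ = ⌈7848/158⌉ − ⌈7705/158⌉ = 50 − 49 = 1
n=54: ⌈(55·143+126)/158⌉ − ⌈(54·143+126)/158⌉ = ⌈7991/158⌉ − ⌈7848/158⌉ = 51 − 50 = 1
n=55: ⌈(56·143+126)/158⌉ − ⌈(55·143+126)/158⌉ = ⌈8134/158⌉ − ⌈7991/158⌉ = 52 − 51 = 1
n=56: ⌈(57·143+126)/158⌉ − ⌈(56·143+126)/158⌉ = ⌈8277/158⌉ − ⌈8134/158⌉ = 53 − 52 = 1
n=57: ⌈(58·143+126)/158⌉ − ⌈(57·143+126)/158⌉ = ⌈8420/158⌉ − ⌈8277/158⌉ = 54 − 53 = 1
n=58: ⌈(59·143+126)/158⌉ − ⌈(58·143+126)/158⌉ = ⌈8563/158⌉ − ⌈8420/158⌉ = 55 − 54 = 1
n=59: ⌈(60·143+126)/158⌉ − ⌈(59·143+126)/158⌉ = ⌈8706/158⌉ − ⌈8563/158⌉ = 56 − 55 = 1
n=60: ⌈(61·143+126)/158⌉ − ⌈(60·143+126)/158⌉ = ⌈8849/158⌉ − ⌈8706/158⌉ = 57 − 56 = 1
n=61: ⌈(62·143+126)/158⌉ − ⌈(61·143+126)/158⌉ = ⌈8992/158⌉ − ⌈8849/158⌉ = 57 − 57 = 0
n=62: ⌈(63·143+126)/158⌉ − ⌈(62·143+126)/158⌉ = ⌈9135/158⌉ − ⌈8992/158⌉ = 58 − 57 = 1
n=63: ⌈(64·143+126)/158⌉ − ⌈(63·143+126)/158⌉ = ⌈9278/158⌉ − ⌈9135/158⌉ = 59 − 58 = 1
n=64: ⌈(65·143+126)/158⌉ − ⌈(64·143+126)/158⌉ = ⌈9421/158⌉ − ⌈9278/158⌉ = 60 − 59 = 1


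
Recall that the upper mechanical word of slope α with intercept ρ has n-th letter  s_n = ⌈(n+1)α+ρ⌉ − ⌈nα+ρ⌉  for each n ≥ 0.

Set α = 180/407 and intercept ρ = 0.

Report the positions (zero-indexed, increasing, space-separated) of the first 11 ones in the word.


n=0: ⌈180/407⌉−⌈0/407⌉ = 1−0 = 1  ← one
n=1: ⌈360/407⌉−⌈180/407⌉ = 1−1 = 0
n=2: ⌈540/407⌉−⌈360/407⌉ = 2−1 = 1  ← one
n=3: ⌈720/407⌉−⌈540/407⌉ = 2−2 = 0
n=4: ⌈900/407⌉−⌈720/407⌉ = 3−2 = 1  ← one
n=5: ⌈1080/407⌉−⌈900/407⌉ = 3−3 = 0
n=6: ⌈1260/407⌉−⌈1080/407⌉ = 4−3 = 1  ← one
n=7: ⌈1440/407⌉−⌈1260/407⌉ = 4−4 = 0
n=8: ⌈1620/407⌉−⌈1440/407⌉ = 4−4 = 0
n=9: ⌈1800/407⌉−⌈1620/407⌉ = 5−4 = 1  ← one
n=10: ⌈1980/407⌉−⌈1800/407⌉ = 5−5 = 0
n=11: ⌈2160/407⌉−⌈1980/407⌉ = 6−5 = 1  ← one
n=12: ⌈2340/407⌉−⌈2160/407⌉ = 6−6 = 0
n=13: ⌈2520/407⌉−⌈2340/407⌉ = 7−6 = 1  ← one
n=14: ⌈2700/407⌉−⌈2520/407⌉ = 7−7 = 0
n=15: ⌈2880/407⌉−⌈2700/407⌉ = 8−7 = 1  ← one
n=16: ⌈3060/407⌉−⌈2880/407⌉ = 8−8 = 0
n=17: ⌈3240/407⌉−⌈3060/407⌉ = 8−8 = 0
n=18: ⌈3420/407⌉−⌈3240/407⌉ = 9−8 = 1  ← one
n=19: ⌈3600/407⌉−⌈3420/407⌉ = 9−9 = 0
n=20: ⌈3780/407⌉−⌈3600/407⌉ = 10−9 = 1  ← one
n=21: ⌈3960/407⌉−⌈3780/407⌉ = 10−10 = 0
n=22: ⌈4140/407⌉−⌈3960/407⌉ = 11−10 = 1  ← one
positions of the first 11 ones: 0 2 4 6 9 11 13 15 18 20 22

0 2 4 6 9 11 13 15 18 20 22


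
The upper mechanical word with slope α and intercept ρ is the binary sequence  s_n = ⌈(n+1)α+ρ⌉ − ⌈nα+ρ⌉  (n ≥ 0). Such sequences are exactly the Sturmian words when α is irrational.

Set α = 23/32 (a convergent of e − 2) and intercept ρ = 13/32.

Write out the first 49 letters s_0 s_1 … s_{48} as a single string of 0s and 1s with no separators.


n=0: ⌈(1·23+13)/32⌉ − ⌈(0·23+13)/32⌉ = ⌈36/32⌉ − ⌈13/32⌉ = 2 − 1 = 1
n=1: ⌈(2·23+13)/32⌉ − ⌈(1·23+13)/32⌉ = ⌈59/32⌉ − ⌈36/32⌉ = 2 − 2 = 0
n=2: ⌈(3·23+13)/32⌉ − ⌈(2·23+13)/32⌉ = ⌈82/32⌉ − ⌈59/32⌉ = 3 − 2 = 1
n=3: ⌈(4·23+13)/32⌉ − ⌈(3·23+13)/32⌉ = ⌈105/32⌉ − ⌈82/32⌉ = 4 − 3 = 1
n=4: ⌈(5·23+13)/32⌉ − ⌈(4·23+13)/32⌉ = ⌈128/32⌉ − ⌈105/32⌉ = 4 − 4 = 0
n=5: ⌈(6·23+13)/32⌉ − ⌈(5·23+13)/32⌉ = ⌈151/32⌉ − ⌈128/32⌉ = 5 − 4 = 1
n=6: ⌈(7·23+13)/32⌉ − ⌈(6·23+13)/32⌉ = ⌈174/32⌉ − ⌈151/32⌉ = 6 − 5 = 1
n=7: ⌈(8·23+13)/32⌉ − ⌈(7·23+13)/32⌉ = ⌈197/32⌉ − ⌈174/32⌉ = 7 − 6 = 1
n=8: ⌈(9·23+13)/32⌉ − ⌈(8·23+13)/32⌉ = ⌈220/32⌉ − ⌈197/32⌉ = 7 − 7 = 0
n=9: ⌈(10·23+13)/32⌉ − ⌈(9·23+13)/32⌉ = ⌈243/32⌉ − ⌈220/32⌉ = 8 − 7 = 1
n=10: ⌈(11·23+13)/32⌉ − ⌈(10·23+13)/32⌉ = ⌈266/32⌉ − ⌈243/32⌉ = 9 − 8 = 1
n=11: ⌈(12·23+13)/32⌉ − ⌈(11·23+13)/32⌉ = ⌈289/32⌉ − ⌈266/32⌉ = 10 − 9 = 1
n=12: ⌈(13·23+13)/32⌉ − ⌈(12·23+13)/32⌉ = ⌈312/32⌉ − ⌈289/32⌉ = 10 − 10 = 0
n=13: ⌈(14·23+13)/32⌉ − ⌈(13·23+13)/32⌉ = ⌈335/32⌉ − ⌈312/32⌉ = 11 − 10 = 1
n=14: ⌈(15·23+13)/32⌉ − ⌈(14·23+13)/32⌉ = ⌈358/32⌉ − ⌈335/32⌉ = 12 − 11 = 1
n=15: ⌈(16·23+13)/32⌉ − ⌈(15·23+13)/32⌉ = ⌈381/32⌉ − ⌈358/32⌉ = 12 − 12 = 0
n=16: ⌈(17·23+13)/32⌉ − ⌈(16·23+13)/32⌉ = ⌈404/32⌉ − ⌈381/32⌉ = 13 − 12 = 1
n=17: ⌈(18·23+13)/32⌉ − ⌈(17·23+13)/32⌉ = ⌈427/32⌉ − ⌈404/32⌉ = 14 − 13 = 1
n=18: ⌈(19·23+13)/32⌉ − ⌈(18·23+13)/32⌉ = ⌈450/32⌉ − ⌈427/32⌉ = 15 − 14 = 1
n=19: ⌈(20·23+13)/32⌉ − ⌈(19·23+13)/32⌉ = ⌈473/32⌉ − ⌈450/32⌉ = 15 − 15 = 0
n=20: ⌈(21·23+13)/32⌉ − ⌈(20·23+13)/32⌉ = ⌈496/32⌉ − ⌈473/32⌉ = 16 − 15 = 1
n=21: ⌈(22·23+13)/32⌉ − ⌈(21·23+13)/32⌉ = ⌈519/32⌉ − ⌈496/32⌉ = 17 − 16 = 1
n=22: ⌈(23·23+13)/32⌉ − ⌈(22·23+13)/32⌉ = ⌈542/32⌉ − ⌈519/32⌉ = 17 − 17 = 0
n=23: ⌈(24·23+13)/32⌉ − ⌈(23·23+13)/32⌉ = ⌈565/32⌉ − ⌈542/32⌉ = 18 − 17 = 1
n=24: ⌈(25·23+13)/32⌉ − ⌈(24·23+13)/32⌉ = ⌈588/32⌉ − ⌈565/32⌉ = 19 − 18 = 1
n=25: ⌈(26·23+13)/32⌉ − ⌈(25·23+13)/32⌉ = ⌈611/32⌉ − ⌈588/32⌉ = 20 − 19 = 1
n=26: ⌈(27·23+13)/32⌉ − ⌈(26·23+13)/32⌉ = ⌈634/32⌉ − ⌈611/32⌉ = 20 − 20 = 0
n=27: ⌈(28·23+13)/32⌉ − ⌈(27·23+13)/32⌉ = ⌈657/32⌉ − ⌈634/32⌉ = 21 − 20 = 1
n=28: ⌈(29·23+13)/32⌉ − ⌈(28·23+13)/32⌉ = ⌈680/32⌉ − ⌈657/32⌉ = 22 − 21 = 1
n=29: ⌈(30·23+13)/32⌉ − ⌈(29·23+13)/32⌉ = ⌈703/32⌉ − ⌈680/32⌉ = 22 − 22 = 0
n=30: ⌈(31·23+13)/32⌉ − ⌈(30·23+13)/32⌉ = ⌈726/32⌉ − ⌈703/32⌉ = 23 − 22 = 1
n=31: ⌈(32·23+13)/32⌉ − ⌈(31·23+13)/32⌉ = ⌈749/32⌉ − ⌈726/32⌉ = 24 − 23 = 1
n=32: ⌈(33·23+13)/32⌉ − ⌈(32·23+13)/32⌉ = ⌈772/32⌉ − ⌈749/32⌉ = 25 − 24 = 1
n=33: ⌈(34·23+13)/32⌉ − ⌈(33·23+13)/32⌉ = ⌈795/32⌉ − ⌈772/32⌉ = 25 − 25 = 0
n=34: ⌈(35·23+13)/32⌉ − ⌈(34·23+13)/32⌉ = ⌈818/32⌉ − ⌈795/32⌉ = 26 − 25 = 1
n=35: ⌈(36·23+13)/32⌉ − ⌈(35·23+13)/32⌉ = ⌈841/32⌉ − ⌈818/32⌉ = 27 − 26 = 1
n=36: ⌈(37·23+13)/32⌉ − ⌈(36·23+13)/32⌉ = ⌈864/32⌉ − ⌈841/32⌉ = 27 − 27 = 0
n=37: ⌈(38·23+13)/32⌉ − ⌈(37·23+13)/32⌉ = ⌈887/32⌉ − ⌈864/32⌉ = 28 − 27 = 1
n=38: ⌈(39·23+13)/32⌉ − ⌈(38·23+13)/32⌉ = ⌈910/32⌉ − ⌈887/32⌉ = 29 − 28 = 1
n=39: ⌈(40·23+13)/32⌉ − ⌈(39·23+13)/32⌉ = ⌈933/32⌉ − ⌈910/32⌉ = 30 − 29 = 1
n=40: ⌈(41·23+13)/32⌉ − ⌈(40·23+13)/32⌉ = ⌈956/32⌉ − ⌈933/32⌉ = 30 − 30 = 0
n=41: ⌈(42·23+13)/32⌉ − ⌈(41·23+13)/32⌉ = ⌈979/32⌉ − ⌈956/32⌉ = 31 − 30 = 1
n=42: ⌈(43·23+13)/32⌉ − ⌈(42·23+13)/32⌉ = ⌈1002/32⌉ − ⌈979/32⌉ = 32 − 31 = 1
n=43: ⌈(44·23+13)/32⌉ − ⌈(43·23+13)/32⌉ = ⌈1025/32⌉ − ⌈1002/32⌉ = 33 − 32 = 1
n=44: ⌈(45·23+13)/32⌉ − ⌈(44·23+13)/32⌉ = ⌈1048/32⌉ − ⌈1025/32⌉ = 33 − 33 = 0
n=45: ⌈(46·23+13)/32⌉ − ⌈(45·23+13)/32⌉ = ⌈1071/32⌉ − ⌈1048/32⌉ = 34 − 33 = 1
n=46: ⌈(47·23+13)/32⌉ − ⌈(46·23+13)/32⌉ = ⌈1094/32⌉ − ⌈1071/32⌉ = 35 − 34 = 1
n=47: ⌈(48·23+13)/32⌉ − ⌈(47·23+13)/32⌉ = ⌈1117/32⌉ − ⌈1094/32⌉ = 35 − 35 = 0
n=48: ⌈(49·23+13)/32⌉ − ⌈(48·23+13)/32⌉ = ⌈1140/32⌉ − ⌈1117/32⌉ = 36 − 35 = 1

1011011101110110111011011101101110110111011101101


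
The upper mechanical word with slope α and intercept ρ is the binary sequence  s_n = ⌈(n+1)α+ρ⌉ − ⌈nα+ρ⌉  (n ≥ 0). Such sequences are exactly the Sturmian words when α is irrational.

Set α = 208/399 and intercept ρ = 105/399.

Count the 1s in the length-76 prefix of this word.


#1s = Σ_{n=0}^{75} s_n = Σ_{n=0}^{75} (⌈(n+1)α+ρ⌉ − ⌈nα+ρ⌉)
the sum telescopes: every ⌈nα+ρ⌉ with 0 < n < 76 appears once with + and once with −, leaving ⌈76α+ρ⌉ − ⌈0·α+ρ⌉
76α + ρ = (76·208 + 105) / 399 = 15913/399
ρ = 105/399
⌈15913/399⌉ = 40,  ⌈105/399⌉ = 1
#1s = 40 − 1 = 39

39


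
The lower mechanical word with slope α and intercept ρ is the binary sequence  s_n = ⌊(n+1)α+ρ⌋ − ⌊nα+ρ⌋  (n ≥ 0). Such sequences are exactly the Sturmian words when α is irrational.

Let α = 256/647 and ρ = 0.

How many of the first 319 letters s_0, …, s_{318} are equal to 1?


#1s = Σ_{n=0}^{318} s_n = Σ_{n=0}^{318} (⌊(n+1)α+ρ⌋ − ⌊nα+ρ⌋)
the sum telescopes: every ⌊nα+ρ⌋ with 0 < n < 319 appears once with + and once with −, leaving ⌊319α+ρ⌋ − ⌊0·α+ρ⌋
319α + ρ = (319·256) / 647 = 81664/647
ρ = 0/647
⌊81664/647⌋ = 126,  ⌊0/647⌋ = 0
#1s = 126 − 0 = 126

126


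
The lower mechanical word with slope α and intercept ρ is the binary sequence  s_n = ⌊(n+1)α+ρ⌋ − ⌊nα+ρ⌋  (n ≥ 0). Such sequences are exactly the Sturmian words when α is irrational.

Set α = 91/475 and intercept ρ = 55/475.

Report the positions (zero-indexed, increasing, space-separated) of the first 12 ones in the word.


4 9 15 20 25 30 35 41 46 51 56 62

n=0: ⌊146/475⌋−⌊55/475⌋ = 0−0 = 0
n=1: ⌊237/475⌋−⌊146/475⌋ = 0−0 = 0
  …
n=4: ⌊510/475⌋−⌊419/475⌋ = 1−0 = 1  ← one
n=5: ⌊601/475⌋−⌊510/475⌋ = 1−1 = 0
n=6: ⌊692/475⌋−⌊601/475⌋ = 1−1 = 0
  …
n=9: ⌊965/475⌋−⌊874/475⌋ = 2−1 = 1  ← one
n=10: ⌊1056/475⌋−⌊965/475⌋ = 2−2 = 0
n=11: ⌊1147/475⌋−⌊1056/475⌋ = 2−2 = 0
  …
n=15: ⌊1511/475⌋−⌊1420/475⌋ = 3−2 = 1  ← one
n=16: ⌊1602/475⌋−⌊1511/475⌋ = 3−3 = 0
n=17: ⌊1693/475⌋−⌊1602/475⌋ = 3−3 = 0
  …
n=20: ⌊1966/475⌋−⌊1875/475⌋ = 4−3 = 1  ← one
n=21: ⌊2057/475⌋−⌊1966/475⌋ = 4−4 = 0
n=22: ⌊2148/475⌋−⌊2057/475⌋ = 4−4 = 0
  …
n=25: ⌊2421/475⌋−⌊2330/475⌋ = 5−4 = 1  ← one
n=26: ⌊2512/475⌋−⌊2421/475⌋ = 5−5 = 0
n=27: ⌊2603/475⌋−⌊2512/475⌋ = 5−5 = 0
  …
n=30: ⌊2876/475⌋−⌊2785/475⌋ = 6−5 = 1  ← one
n=31: ⌊2967/475⌋−⌊2876/475⌋ = 6−6 = 0
n=32: ⌊3058/475⌋−⌊2967/475⌋ = 6−6 = 0
  …
n=35: ⌊3331/475⌋−⌊3240/475⌋ = 7−6 = 1  ← one
n=36: ⌊3422/475⌋−⌊3331/475⌋ = 7−7 = 0
n=37: ⌊3513/475⌋−⌊3422/475⌋ = 7−7 = 0
  …
n=41: ⌊3877/475⌋−⌊3786/475⌋ = 8−7 = 1  ← one
n=42: ⌊3968/475⌋−⌊3877/475⌋ = 8−8 = 0
n=43: ⌊4059/475⌋−⌊3968/475⌋ = 8−8 = 0
  …
n=46: ⌊4332/475⌋−⌊4241/475⌋ = 9−8 = 1  ← one
n=47: ⌊4423/475⌋−⌊4332/475⌋ = 9−9 = 0
n=48: ⌊4514/475⌋−⌊4423/475⌋ = 9−9 = 0
  …
n=51: ⌊4787/475⌋−⌊4696/475⌋ = 10−9 = 1  ← one
n=52: ⌊4878/475⌋−⌊4787/475⌋ = 10−10 = 0
n=53: ⌊4969/475⌋−⌊4878/475⌋ = 10−10 = 0
  …
n=56: ⌊5242/475⌋−⌊5151/475⌋ = 11−10 = 1  ← one
n=57: ⌊5333/475⌋−⌊5242/475⌋ = 11−11 = 0
n=58: ⌊5424/475⌋−⌊5333/475⌋ = 11−11 = 0
  …
n=62: ⌊5788/475⌋−⌊5697/475⌋ = 12−11 = 1  ← one
positions of the first 12 ones: 4 9 15 20 25 30 35 41 46 51 56 62


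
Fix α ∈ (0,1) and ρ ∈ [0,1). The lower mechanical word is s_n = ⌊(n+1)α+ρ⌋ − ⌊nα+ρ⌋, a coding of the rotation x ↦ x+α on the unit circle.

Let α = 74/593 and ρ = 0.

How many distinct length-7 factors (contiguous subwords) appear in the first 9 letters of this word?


2

t_n = ⌊(n·74)/593⌋ for n = 0 … 9:
  n=0…9: ⌊0/593⌋=0 ⌊74/593⌋=0 ⌊148/593⌋=0 ⌊222/593⌋=0 ⌊296/593⌋=0 ⌊370/593⌋=0 ⌊444/593⌋=0 ⌊518/593⌋=0 ⌊592/593⌋=0 ⌊666/593⌋=1
s_n = t_(n+1) − t_n for n = 0 … 8 gives
prefix = 000000001
slide a length-7 window over [0..6] … [2..8] (3 windows); first occurrence of each distinct factor:
  [  0..  6] 0000000
  [  2..  8] 0000001
  (the other 1 window repeats one of these)
distinct factors: {0000000, 0000001}
count = 2  (Sturmian bound for length 7 is 8)


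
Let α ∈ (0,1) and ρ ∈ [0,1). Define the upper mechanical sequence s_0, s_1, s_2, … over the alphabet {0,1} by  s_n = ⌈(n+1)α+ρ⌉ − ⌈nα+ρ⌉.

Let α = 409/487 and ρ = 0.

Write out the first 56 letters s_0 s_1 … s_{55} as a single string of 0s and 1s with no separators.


11111101111101111101111101111110111110111110111110111111

n=0: ⌈(1·409)/487⌉ − ⌈(0·409)/487⌉ = ⌈409/487⌉ − ⌈0/487⌉ = 1 − 0 = 1
n=1: ⌈(2·409)/487⌉ − ⌈(1·409)/487⌉ = ⌈818/487⌉ − ⌈409/487⌉ = 2 − 1 = 1
n=2: ⌈(3·409)/487⌉ − ⌈(2·409)/487⌉ = ⌈1227/487⌉ − ⌈818/487⌉ = 3 − 2 = 1
n=3: ⌈(4·409)/487⌉ − ⌈(3·409)/487⌉ = ⌈1636/487⌉ − ⌈1227/487⌉ = 4 − 3 = 1
n=4: ⌈(5·409)/487⌉ − ⌈(4·409)/487⌉ = ⌈2045/487⌉ − ⌈1636/487⌉ = 5 − 4 = 1
n=5: ⌈(6·409)/487⌉ − ⌈(5·409)/487⌉ = ⌈2454/487⌉ − ⌈2045/487⌉ = 6 − 5 = 1
n=6: ⌈(7·409)/487⌉ − ⌈(6·409)/487⌉ = ⌈2863/487⌉ − ⌈2454/487⌉ = 6 − 6 = 0
n=7: ⌈(8·409)/487⌉ − ⌈(7·409)/487⌉ = ⌈3272/487⌉ − ⌈2863/487⌉ = 7 − 6 = 1
n=8: ⌈(9·409)/487⌉ − ⌈(8·409)/487⌉ = ⌈3681/487⌉ − ⌈3272/487⌉ = 8 − 7 = 1
n=9: ⌈(10·409)/487⌉ − ⌈(9·409)/487⌉ = ⌈4090/487⌉ − ⌈3681/487⌉ = 9 − 8 = 1
n=10: ⌈(11·409)/487⌉ − ⌈(10·409)/487⌉ = ⌈4499/487⌉ − ⌈4090/487⌉ = 10 − 9 = 1
n=11: ⌈(12·409)/487⌉ − ⌈(11·409)/487⌉ = ⌈4908/487⌉ − ⌈4499/487⌉ = 11 − 10 = 1
n=12: ⌈(13·409)/487⌉ − ⌈(12·409)/487⌉ = ⌈5317/487⌉ − ⌈4908/487⌉ = 11 − 11 = 0
n=13: ⌈(14·409)/487⌉ − ⌈(13·409)/487⌉ = ⌈5726/487⌉ − ⌈5317/487⌉ = 12 − 11 = 1
n=14: ⌈(15·409)/487⌉ − ⌈(14·409)/487⌉ = ⌈6135/487⌉ − ⌈5726/487⌉ = 13 − 12 = 1
n=15: ⌈(16·409)/487⌉ − ⌈(15·409)/487⌉ = ⌈6544/487⌉ − ⌈6135/487⌉ = 14 − 13 = 1
n=16: ⌈(17·409)/487⌉ − ⌈(16·409)/487⌉ = ⌈6953/487⌉ − ⌈6544/487⌉ = 15 − 14 = 1
n=17: ⌈(18·409)/487⌉ − ⌈(17·409)/487⌉ = ⌈7362/487⌉ − ⌈6953/487⌉ = 16 − 15 = 1
n=18: ⌈(19·409)/487⌉ − ⌈(18·409)/487⌉ = ⌈7771/487⌉ − ⌈7362/487⌉ = 16 − 16 = 0
n=19: ⌈(20·409)/487⌉ − ⌈(19·409)/487⌉ = ⌈8180/487⌉ − ⌈7771/487⌉ = 17 − 16 = 1
n=20: ⌈(21·409)/487⌉ − ⌈(20·409)/487⌉ = ⌈8589/487⌉ − ⌈8180/487⌉ = 18 − 17 = 1
n=21: ⌈(22·409)/487⌉ − ⌈(21·409)/487⌉ = ⌈8998/487⌉ − ⌈8589/487⌉ = 19 − 18 = 1
n=22: ⌈(23·409)/487⌉ − ⌈(22·409)/487⌉ = ⌈9407/487⌉ − ⌈8998/487⌉ = 20 − 19 = 1
n=23: ⌈(24·409)/487⌉ − ⌈(23·409)/487⌉ = ⌈9816/487⌉ − ⌈9407/487⌉ = 21 − 20 = 1
n=24: ⌈(25·409)/487⌉ − ⌈(24·409)/487⌉ = ⌈10225/487⌉ − ⌈9816/487⌉ = 21 − 21 = 0
n=25: ⌈(26·409)/487⌉ − ⌈(25·409)/487⌉ = ⌈10634/487⌉ − ⌈10225/487⌉ = 22 − 21 = 1
n=26: ⌈(27·409)/487⌉ − ⌈(26·409)/487⌉ = ⌈11043/487⌉ − ⌈10634/487⌉ = 23 − 22 = 1
n=27: ⌈(28·409)/487⌉ − ⌈(27·409)/487⌉ = ⌈11452/487⌉ − ⌈11043/487⌉ = 24 − 23 = 1
n=28: ⌈(29·409)/487⌉ − ⌈(28·409)/487⌉ = ⌈11861/487⌉ − ⌈11452/487⌉ = 25 − 24 = 1
n=29: ⌈(30·409)/487⌉ − ⌈(29·409)/487⌉ = ⌈12270/487⌉ − ⌈11861/487⌉ = 26 − 25 = 1
n=30: ⌈(31·409)/487⌉ − ⌈(30·409)/487⌉ = ⌈12679/487⌉ − ⌈12270/487⌉ = 27 − 26 = 1
n=31: ⌈(32·409)/487⌉ − ⌈(31·409)/487⌉ = ⌈13088/487⌉ − ⌈12679/487⌉ = 27 − 27 = 0
n=32: ⌈(33·409)/487⌉ − ⌈(32·409)/487⌉ = ⌈13497/487⌉ − ⌈13088/487⌉ = 28 − 27 = 1
n=33: ⌈(34·409)/487⌉ − ⌈(33·409)/487⌉ = ⌈13906/487⌉ − ⌈13497/487⌉ = 29 − 28 = 1
n=34: ⌈(35·409)/487⌉ − ⌈(34·409)/487⌉ = ⌈14315/487⌉ − ⌈13906/487⌉ = 30 − 29 = 1
n=35: ⌈(36·409)/487⌉ − ⌈(35·409)/487⌉ = ⌈14724/487⌉ − ⌈14315/487⌉ = 31 − 30 = 1
n=36: ⌈(37·409)/487⌉ − ⌈(36·409)/487⌉ = ⌈15133/487⌉ − ⌈14724/487⌉ = 32 − 31 = 1
n=37: ⌈(38·409)/487⌉ − ⌈(37·409)/487⌉ = ⌈15542/487⌉ − ⌈15133/487⌉ = 32 − 32 = 0
n=38: ⌈(39·409)/487⌉ − ⌈(38·409)/487⌉ = ⌈15951/487⌉ − ⌈15542/487⌉ = 33 − 32 = 1
n=39: ⌈(40·409)/487⌉ − ⌈(39·409)/487⌉ = ⌈16360/487⌉ − ⌈15951/487⌉ = 34 − 33 = 1
n=40: ⌈(41·409)/487⌉ − ⌈(40·409)/487⌉ = ⌈16769/487⌉ − ⌈16360/487⌉ = 35 − 34 = 1
n=41: ⌈(42·409)/487⌉ − ⌈(41·409)/487⌉ = ⌈17178/487⌉ − ⌈16769/487⌉ = 36 − 35 = 1
n=42: ⌈(43·409)/487⌉ − ⌈(42·409)/487⌉ = ⌈17587/487⌉ − ⌈17178/487⌉ = 37 − 36 = 1
n=43: ⌈(44·409)/487⌉ − ⌈(43·409)/487⌉ = ⌈17996/487⌉ − ⌈17587/487⌉ = 37 − 37 = 0
n=44: ⌈(45·409)/487⌉ − ⌈(44·409)/487⌉ = ⌈18405/487⌉ − ⌈17996/487⌉ = 38 − 37 = 1
n=45: ⌈(46·409)/487⌉ − ⌈(45·409)/487⌉ = ⌈18814/487⌉ − ⌈18405/487⌉ = 39 − 38 = 1
n=46: ⌈(47·409)/487⌉ − ⌈(46·409)/487⌉ = ⌈19223/487⌉ − ⌈18814/487⌉ = 40 − 39 = 1
n=47: ⌈(48·409)/487⌉ − ⌈(47·409)/487⌉ = ⌈19632/487⌉ − ⌈19223/487⌉ = 41 − 40 = 1
n=48: ⌈(49·409)/487⌉ − ⌈(48·409)/487⌉ = ⌈20041/487⌉ − ⌈19632/487⌉ = 42 − 41 = 1
n=49: ⌈(50·409)/487⌉ − ⌈(49·409)/487⌉ = ⌈20450/487⌉ − ⌈20041/487⌉ = 42 − 42 = 0
n=50: ⌈(51·409)/487⌉ − ⌈(50·409)/487⌉ = ⌈20859/487⌉ − ⌈20450/487⌉ = 43 − 42 = 1
n=51: ⌈(52·409)/487⌉ − ⌈(51·409)/487⌉ = ⌈21268/487⌉ − ⌈20859/487⌉ = 44 − 43 = 1
n=52: ⌈(53·409)/487⌉ − ⌈(52·409)/487⌉ = ⌈21677/487⌉ − ⌈21268/487⌉ = 45 − 44 = 1
n=53: ⌈(54·409)/487⌉ − ⌈(53·409)/487⌉ = ⌈22086/487⌉ − ⌈21677/487⌉ = 46 − 45 = 1
n=54: ⌈(55·409)/487⌉ − ⌈(54·409)/487⌉ = ⌈22495/487⌉ − ⌈22086/487⌉ = 47 − 46 = 1
n=55: ⌈(56·409)/487⌉ − ⌈(55·409)/487⌉ = ⌈22904/487⌉ − ⌈22495/487⌉ = 48 − 47 = 1


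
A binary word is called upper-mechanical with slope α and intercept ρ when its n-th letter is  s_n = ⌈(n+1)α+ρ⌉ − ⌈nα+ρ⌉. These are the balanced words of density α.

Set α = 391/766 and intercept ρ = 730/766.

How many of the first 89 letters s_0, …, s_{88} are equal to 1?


#1s = Σ_{n=0}^{88} s_n = Σ_{n=0}^{88} (⌈(n+1)α+ρ⌉ − ⌈nα+ρ⌉)
the sum telescopes: every ⌈nα+ρ⌉ with 0 < n < 89 appears once with + and once with −, leaving ⌈89α+ρ⌉ − ⌈0·α+ρ⌉
89α + ρ = (89·391 + 730) / 766 = 35529/766
ρ = 730/766
⌈35529/766⌉ = 47,  ⌈730/766⌉ = 1
#1s = 47 − 1 = 46

46


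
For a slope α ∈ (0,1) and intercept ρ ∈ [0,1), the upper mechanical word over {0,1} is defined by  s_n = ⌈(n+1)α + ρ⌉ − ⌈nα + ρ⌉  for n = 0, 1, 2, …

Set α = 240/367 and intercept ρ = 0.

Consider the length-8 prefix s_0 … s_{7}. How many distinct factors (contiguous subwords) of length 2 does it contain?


t_n = ⌈(n·240)/367⌉ for n = 0 … 8:
  n=0…8: ⌈0/367⌉=0 ⌈240/367⌉=1 ⌈480/367⌉=2 ⌈720/367⌉=2 ⌈960/367⌉=3 ⌈1200/367⌉=4 ⌈1440/367⌉=4 ⌈1680/367⌉=5 ⌈1920/367⌉=6
s_n = t_(n+1) − t_n for n = 0 … 7 gives
prefix = 11011011
slide a length-2 window over [0..1] … [6..7] (7 windows); first occurrence of each distinct factor:
  [  0..  1] 11
  [  1..  2] 10
  [  2..  3] 01
  (the other 4 windows repeat one of these)
distinct factors: {01, 10, 11}
count = 3  (Sturmian bound for length 2 is 3)

3


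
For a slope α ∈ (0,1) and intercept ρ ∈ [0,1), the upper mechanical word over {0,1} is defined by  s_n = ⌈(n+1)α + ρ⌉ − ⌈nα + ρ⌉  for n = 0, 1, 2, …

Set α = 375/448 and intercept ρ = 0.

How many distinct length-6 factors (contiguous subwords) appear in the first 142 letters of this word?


7

t_n = ⌈(n·375)/448⌉ for n = 0 … 142:
  n=0…9: ⌈0/448⌉=0 ⌈375/448⌉=1 ⌈750/448⌉=2 ⌈1125/448⌉=3 ⌈1500/448⌉=4 ⌈1875/448⌉=5 ⌈2250/448⌉=6 ⌈2625/448⌉=6 ⌈3000/448⌉=7 ⌈3375/448⌉=8
  n=10…19: ⌈3750/448⌉=9 ⌈4125/448⌉=10 ⌈4500/448⌉=11 ⌈4875/448⌉=11 ⌈5250/448⌉=12 ⌈5625/448⌉=13 ⌈6000/448⌉=14 ⌈6375/448⌉=15 ⌈6750/448⌉=16 ⌈7125/448⌉=16
  n=20…29: ⌈7500/448⌉=17 ⌈7875/448⌉=18 ⌈8250/448⌉=19 ⌈8625/448⌉=20 ⌈9000/448⌉=21 ⌈9375/448⌉=21 ⌈9750/448⌉=22 ⌈10125/448⌉=23 ⌈10500/448⌉=24 ⌈10875/448⌉=25
  n=30…39: ⌈11250/448⌉=26 ⌈11625/448⌉=26 ⌈12000/448⌉=27 ⌈12375/448⌉=28 ⌈12750/448⌉=29 ⌈13125/448⌉=30 ⌈13500/448⌉=31 ⌈13875/448⌉=31 ⌈14250/448⌉=32 ⌈14625/448⌉=33
  n=40…49: ⌈15000/448⌉=34 ⌈15375/448⌉=35 ⌈15750/448⌉=36 ⌈16125/448⌉=36 ⌈16500/448⌉=37 ⌈16875/448⌉=38 ⌈17250/448⌉=39 ⌈17625/448⌉=40 ⌈18000/448⌉=41 ⌈18375/448⌉=42
  n=50…59: ⌈18750/448⌉=42 ⌈19125/448⌉=43 ⌈19500/448⌉=44 ⌈19875/448⌉=45 ⌈20250/448⌉=46 ⌈20625/448⌉=47 ⌈21000/448⌉=47 ⌈21375/448⌉=48 ⌈21750/448⌉=49 ⌈22125/448⌉=50
  n=60…69: ⌈22500/448⌉=51 ⌈22875/448⌉=52 ⌈23250/448⌉=52 ⌈23625/448⌉=53 ⌈24000/448⌉=54 ⌈24375/448⌉=55 ⌈24750/448⌉=56 ⌈25125/448⌉=57 ⌈25500/448⌉=57 ⌈25875/448⌉=58
  n=70…79: ⌈26250/448⌉=59 ⌈26625/448⌉=60 ⌈27000/448⌉=61 ⌈27375/448⌉=62 ⌈27750/448⌉=62 ⌈28125/448⌉=63 ⌈28500/448⌉=64 ⌈28875/448⌉=65 ⌈29250/448⌉=66 ⌈29625/448⌉=67
  n=80…89: ⌈30000/448⌉=67 ⌈30375/448⌉=68 ⌈30750/448⌉=69 ⌈31125/448⌉=70 ⌈31500/448⌉=71 ⌈31875/448⌉=72 ⌈32250/448⌉=72 ⌈32625/448⌉=73 ⌈33000/448⌉=74 ⌈33375/448⌉=75
  n=90…99: ⌈33750/448⌉=76 ⌈34125/448⌉=77 ⌈34500/448⌉=78 ⌈34875/448⌉=78 ⌈35250/448⌉=79 ⌈35625/448⌉=80 ⌈36000/448⌉=81 ⌈36375/448⌉=82 ⌈36750/448⌉=83 ⌈37125/448⌉=83
  n=100…109: ⌈37500/448⌉=84 ⌈37875/448⌉=85 ⌈38250/448⌉=86 ⌈38625/448⌉=87 ⌈39000/448⌉=88 ⌈39375/448⌉=88 ⌈39750/448⌉=89 ⌈40125/448⌉=90 ⌈40500/448⌉=91 ⌈40875/448⌉=92
  n=110…119: ⌈41250/448⌉=93 ⌈41625/448⌉=93 ⌈42000/448⌉=94 ⌈42375/448⌉=95 ⌈42750/448⌉=96 ⌈43125/448⌉=97 ⌈43500/448⌉=98 ⌈43875/448⌉=98 ⌈44250/448⌉=99 ⌈44625/448⌉=100
  n=120…129: ⌈45000/448⌉=101 ⌈45375/448⌉=102 ⌈45750/448⌉=103 ⌈46125/448⌉=103 ⌈46500/448⌉=104 ⌈46875/448⌉=105 ⌈47250/448⌉=106 ⌈47625/448⌉=107 ⌈48000/448⌉=108 ⌈48375/448⌉=108
  n=130…139: ⌈48750/448⌉=109 ⌈49125/448⌉=110 ⌈49500/448⌉=111 ⌈49875/448⌉=112 ⌈50250/448⌉=113 ⌈50625/448⌉=114 ⌈51000/448⌉=114 ⌈51375/448⌉=115 ⌈51750/448⌉=116 ⌈52125/448⌉=117
  n=140…142: ⌈52500/448⌉=118 ⌈52875/448⌉=119 ⌈53250/448⌉=119
s_n = t_(n+1) − t_n for n = 0 … 141 gives
prefix = 1111110111110111110111110111110111110111110111111011111011111011111011111011111011111011111101111101111101111101111101111101111101111110111110
slide a length-6 window over [0..5] … [136..141] (137 windows); first occurrence of each distinct factor:
  [  0..  5] 111111
  [  1..  6] 111110
  [  2..  7] 111101
  [  3..  8] 111011
  [  4..  9] 110111
  [  5.. 10] 101111
  [  6.. 11] 011111
  (the other 130 windows repeat one of these)
distinct factors: {011111, 101111, 110111, 111011, 111101, 111110, 111111}
count = 7  (Sturmian bound for length 6 is 7)


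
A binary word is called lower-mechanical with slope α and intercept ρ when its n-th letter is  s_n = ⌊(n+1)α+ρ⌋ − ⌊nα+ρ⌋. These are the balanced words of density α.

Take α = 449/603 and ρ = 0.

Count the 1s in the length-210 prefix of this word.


#1s = Σ_{n=0}^{209} s_n = Σ_{n=0}^{209} (⌊(n+1)α+ρ⌋ − ⌊nα+ρ⌋)
the sum telescopes: every ⌊nα+ρ⌋ with 0 < n < 210 appears once with + and once with −, leaving ⌊210α+ρ⌋ − ⌊0·α+ρ⌋
210α + ρ = (210·449) / 603 = 94290/603
ρ = 0/603
⌊94290/603⌋ = 156,  ⌊0/603⌋ = 0
#1s = 156 − 0 = 156

156


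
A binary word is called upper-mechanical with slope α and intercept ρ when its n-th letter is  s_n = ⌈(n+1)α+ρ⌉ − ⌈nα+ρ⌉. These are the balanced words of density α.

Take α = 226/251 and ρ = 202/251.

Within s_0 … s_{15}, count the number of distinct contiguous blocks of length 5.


t_n = ⌈(n·226+202)/251⌉ for n = 0 … 16:
  n=0…9: ⌈202/251⌉=1 ⌈428/251⌉=2 ⌈654/251⌉=3 ⌈880/251⌉=4 ⌈1106/251⌉=5 ⌈1332/251⌉=6 ⌈1558/251⌉=7 ⌈1784/251⌉=8 ⌈2010/251⌉=9 ⌈2236/251⌉=9
  n=10…16: ⌈2462/251⌉=10 ⌈2688/251⌉=11 ⌈2914/251⌉=12 ⌈3140/251⌉=13 ⌈3366/251⌉=14 ⌈3592/251⌉=15 ⌈3818/251⌉=16
s_n = t_(n+1) − t_n for n = 0 … 15 gives
prefix = 1111111101111111
slide a length-5 window over [0..4] … [11..15] (12 windows); first occurrence of each distinct factor:
  [  0..  4] 11111
  [  4..  8] 11110
  [  5..  9] 11101
  [  6.. 10] 11011
  [  7.. 11] 10111
  [  8.. 12] 01111
  (the other 6 windows repeat one of these)
distinct factors: {01111, 10111, 11011, 11101, 11110, 11111}
count = 6  (Sturmian bound for length 5 is 6)

6


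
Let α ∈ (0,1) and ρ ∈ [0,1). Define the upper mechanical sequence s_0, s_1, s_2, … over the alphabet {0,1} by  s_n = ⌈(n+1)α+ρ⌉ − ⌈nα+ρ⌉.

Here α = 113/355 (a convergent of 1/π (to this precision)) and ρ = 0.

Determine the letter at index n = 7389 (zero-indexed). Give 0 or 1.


1

(n+1)α + ρ = (7390·113) / 355 = 835070/355
nα + ρ     = (7389·113) / 355 = 834957/355
⌈835070/355⌉ = 2353,  ⌈834957/355⌉ = 2352
s_{7389} = 2353 − 2352 = 1


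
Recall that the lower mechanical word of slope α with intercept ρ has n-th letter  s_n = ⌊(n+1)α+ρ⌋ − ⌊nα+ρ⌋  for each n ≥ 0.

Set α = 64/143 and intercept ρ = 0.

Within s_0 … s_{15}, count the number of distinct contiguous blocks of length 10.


t_n = ⌊(n·64)/143⌋ for n = 0 … 16:
  n=0…9: ⌊0/143⌋=0 ⌊64/143⌋=0 ⌊128/143⌋=0 ⌊192/143⌋=1 ⌊256/143⌋=1 ⌊320/143⌋=2 ⌊384/143⌋=2 ⌊448/143⌋=3 ⌊512/143⌋=3 ⌊576/143⌋=4
  n=10…16: ⌊640/143⌋=4 ⌊704/143⌋=4 ⌊768/143⌋=5 ⌊832/143⌋=5 ⌊896/143⌋=6 ⌊960/143⌋=6 ⌊1024/143⌋=7
s_n = t_(n+1) − t_n for n = 0 … 15 gives
prefix = 0010101010010101
slide a length-10 window over [0..9] … [6..15] (7 windows); first occurrence of each distinct factor:
  [  0..  9] 0010101010
  [  1.. 10] 0101010100
  [  2.. 11] 1010101001
  [  3.. 12] 0101010010
  [  4.. 13] 1010100101
  [  5.. 14] 0101001010
  [  6.. 15] 1010010101
distinct factors: {0010101010, 0101001010, 0101010010, 0101010100, 1010010101, 1010100101, 1010101001}
count = 7  (Sturmian bound for length 10 is 11)

7


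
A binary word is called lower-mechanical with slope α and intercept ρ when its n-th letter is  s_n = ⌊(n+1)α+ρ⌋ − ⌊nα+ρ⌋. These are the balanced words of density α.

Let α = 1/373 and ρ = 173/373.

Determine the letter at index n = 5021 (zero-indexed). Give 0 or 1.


0

(n+1)α + ρ = (5022·1 + 173) / 373 = 5195/373
nα + ρ     = (5021·1 + 173) / 373 = 5194/373
⌊5195/373⌋ = 13,  ⌊5194/373⌋ = 13
s_{5021} = 13 − 13 = 0


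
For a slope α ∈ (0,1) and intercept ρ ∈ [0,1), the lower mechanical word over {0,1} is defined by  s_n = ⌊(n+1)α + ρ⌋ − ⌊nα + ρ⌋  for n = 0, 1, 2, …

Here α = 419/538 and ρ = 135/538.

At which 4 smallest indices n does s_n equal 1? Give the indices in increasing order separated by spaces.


n=0: ⌊554/538⌋−⌊135/538⌋ = 1−0 = 1  ← one
n=1: ⌊973/538⌋−⌊554/538⌋ = 1−1 = 0
n=2: ⌊1392/538⌋−⌊973/538⌋ = 2−1 = 1  ← one
n=3: ⌊1811/538⌋−⌊1392/538⌋ = 3−2 = 1  ← one
n=4: ⌊2230/538⌋−⌊1811/538⌋ = 4−3 = 1  ← one
positions of the first 4 ones: 0 2 3 4

0 2 3 4


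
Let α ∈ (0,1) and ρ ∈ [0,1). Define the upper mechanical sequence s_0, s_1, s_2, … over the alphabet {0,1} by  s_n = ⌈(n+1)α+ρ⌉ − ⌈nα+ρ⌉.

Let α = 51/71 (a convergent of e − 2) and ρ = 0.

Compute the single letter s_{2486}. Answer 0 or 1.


1

(n+1)α + ρ = (2487·51) / 71 = 126837/71
nα + ρ     = (2486·51) / 71 = 126786/71
⌈126837/71⌉ = 1787,  ⌈126786/71⌉ = 1786
s_{2486} = 1787 − 1786 = 1


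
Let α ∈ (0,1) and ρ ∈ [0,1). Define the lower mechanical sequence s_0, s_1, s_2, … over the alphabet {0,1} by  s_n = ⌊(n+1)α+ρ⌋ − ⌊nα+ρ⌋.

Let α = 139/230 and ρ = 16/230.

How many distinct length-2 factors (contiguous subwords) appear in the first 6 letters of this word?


t_n = ⌊(n·139+16)/230⌋ for n = 0 … 6:
  n=0…6: ⌊16/230⌋=0 ⌊155/230⌋=0 ⌊294/230⌋=1 ⌊433/230⌋=1 ⌊572/230⌋=2 ⌊711/230⌋=3 ⌊850/230⌋=3
s_n = t_(n+1) − t_n for n = 0 … 5 gives
prefix = 010110
slide a length-2 window over [0..1] … [4..5] (5 windows); first occurrence of each distinct factor:
  [  0..  1] 01
  [  1..  2] 10
  [  3..  4] 11
  (the other 2 windows repeat one of these)
distinct factors: {01, 10, 11}
count = 3  (Sturmian bound for length 2 is 3)

3


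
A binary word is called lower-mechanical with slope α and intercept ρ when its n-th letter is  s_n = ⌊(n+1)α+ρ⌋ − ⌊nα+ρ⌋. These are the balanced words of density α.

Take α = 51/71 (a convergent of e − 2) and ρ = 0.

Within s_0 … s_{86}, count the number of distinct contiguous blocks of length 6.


t_n = ⌊(n·51)/71⌋ for n = 0 … 87:
  n=0…9: ⌊0/71⌋=0 ⌊51/71⌋=0 ⌊102/71⌋=1 ⌊153/71⌋=2 ⌊204/71⌋=2 ⌊255/71⌋=3 ⌊306/71⌋=4 ⌊357/71⌋=5 ⌊408/71⌋=5 ⌊459/71⌋=6
  n=10…19: ⌊510/71⌋=7 ⌊561/71⌋=7 ⌊612/71⌋=8 ⌊663/71⌋=9 ⌊714/71⌋=10 ⌊765/71⌋=10 ⌊816/71⌋=11 ⌊867/71⌋=12 ⌊918/71⌋=12 ⌊969/71⌋=13
  n=20…29: ⌊1020/71⌋=14 ⌊1071/71⌋=15 ⌊1122/71⌋=15 ⌊1173/71⌋=16 ⌊1224/71⌋=17 ⌊1275/71⌋=17 ⌊1326/71⌋=18 ⌊1377/71⌋=19 ⌊1428/71⌋=20 ⌊1479/71⌋=20
  n=30…39: ⌊1530/71⌋=21 ⌊1581/71⌋=22 ⌊1632/71⌋=22 ⌊1683/71⌋=23 ⌊1734/71⌋=24 ⌊1785/71⌋=25 ⌊1836/71⌋=25 ⌊1887/71⌋=26 ⌊1938/71⌋=27 ⌊1989/71⌋=28
  n=40…49: ⌊2040/71⌋=28 ⌊2091/71⌋=29 ⌊2142/71⌋=30 ⌊2193/71⌋=30 ⌊2244/71⌋=31 ⌊2295/71⌋=32 ⌊2346/71⌋=33 ⌊2397/71⌋=33 ⌊2448/71⌋=34 ⌊2499/71⌋=35
  n=50…59: ⌊2550/71⌋=35 ⌊2601/71⌋=36 ⌊2652/71⌋=37 ⌊2703/71⌋=38 ⌊2754/71⌋=38 ⌊2805/71⌋=39 ⌊2856/71⌋=40 ⌊2907/71⌋=40 ⌊2958/71⌋=41 ⌊3009/71⌋=42
  n=60…69: ⌊3060/71⌋=43 ⌊3111/71⌋=43 ⌊3162/71⌋=44 ⌊3213/71⌋=45 ⌊3264/71⌋=45 ⌊3315/71⌋=46 ⌊3366/71⌋=47 ⌊3417/71⌋=48 ⌊3468/71⌋=48 ⌊3519/71⌋=49
  n=70…79: ⌊3570/71⌋=50 ⌊3621/71⌋=51 ⌊3672/71⌋=51 ⌊3723/71⌋=52 ⌊3774/71⌋=53 ⌊3825/71⌋=53 ⌊3876/71⌋=54 ⌊3927/71⌋=55 ⌊3978/71⌋=56 ⌊4029/71⌋=56
  n=80…87: ⌊4080/71⌋=57 ⌊4131/71⌋=58 ⌊4182/71⌋=58 ⌊4233/71⌋=59 ⌊4284/71⌋=60 ⌊4335/71⌋=61 ⌊4386/71⌋=61 ⌊4437/71⌋=62
s_n = t_(n+1) − t_n for n = 0 … 86 gives
prefix = 011011101101110110111011011101101110111011011101101110110111011011101110110111011011101
slide a length-6 window over [0..5] … [81..86] (82 windows); first occurrence of each distinct factor:
  [  0..  5] 011011
  [  1..  6] 110111
  [  2..  7] 101110
  [  3..  8] 011101
  [  4..  9] 111011
  [  5.. 10] 110110
  [  6.. 11] 101101
  (the other 75 windows repeat one of these)
distinct factors: {011011, 011101, 101101, 101110, 110110, 110111, 111011}
count = 7  (Sturmian bound for length 6 is 7)

7
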